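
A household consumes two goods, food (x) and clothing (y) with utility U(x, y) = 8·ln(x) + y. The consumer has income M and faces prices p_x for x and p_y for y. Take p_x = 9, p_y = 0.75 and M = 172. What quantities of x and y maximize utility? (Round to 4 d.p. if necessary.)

So x*(p_x,p_y) = 8·p_y/p_x, independent of income; and y* = (M − 8·p_y)/p_y.
At the given prices: x* = 8·0.75/9 = 0.6667, and y* = 221.3333.

x* = 0.6667, y* = 221.3333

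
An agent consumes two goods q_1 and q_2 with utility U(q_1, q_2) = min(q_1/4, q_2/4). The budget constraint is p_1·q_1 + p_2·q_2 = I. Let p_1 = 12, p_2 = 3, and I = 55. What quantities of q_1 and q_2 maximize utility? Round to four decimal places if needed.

q_1* = 3.6667, q_2* = 3.6667

Leontief preferences: the optimum is at the kink where q_1/4 = q_2/4, i.e. q_2 = q_1.
Budget: p_1·q_1 + p_2·q_1 = I, so (4·p_1 + 4·p_2)·q_1 = 4·I.
Demand: q_1*(p_1,p_2,I) = 4·I/(4·p_1 + 4·p_2), q_2* = 4·I/(4·p_1 + 4·p_2).
Here 4·12 + 4·3 = 60, giving q_1* = 3.6667 and q_2* = 3.6667.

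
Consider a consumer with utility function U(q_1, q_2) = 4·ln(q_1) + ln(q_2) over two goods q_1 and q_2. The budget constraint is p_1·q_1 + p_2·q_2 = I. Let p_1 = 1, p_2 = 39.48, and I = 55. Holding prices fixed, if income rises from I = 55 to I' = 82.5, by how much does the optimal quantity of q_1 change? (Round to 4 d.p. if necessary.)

MU_q_1/MU_q_2 = (4·q_2)/(q_1); tangency sets this equal to p_1/p_2.
So 4·p_2·q_2 = p_1·q_1; combined with the budget, a share 0.8 of income goes to q_1.
Demand: q_1*(p_1,p_2,I) = 0.8·I/p_1 and q_2* = 0.2·I/p_2.
At p_1=1, p_2=39.48, I=55: q_1* = 0.8·55/1 = 44.
At I' = 82.5: q_1* = 66. Change: 66 − 44 = 22.

Δq_1* = 22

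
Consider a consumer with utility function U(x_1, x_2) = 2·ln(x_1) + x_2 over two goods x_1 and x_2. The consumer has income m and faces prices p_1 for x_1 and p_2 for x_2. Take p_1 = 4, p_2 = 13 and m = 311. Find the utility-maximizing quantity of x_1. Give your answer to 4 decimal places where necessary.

x_1* = 6.5

So x_1*(p_1,p_2) = 2·p_2/p_1, independent of income; and x_2* = (m − 2·p_2)/p_2.
At the given prices: x_1* = 2·13/4 = 6.5.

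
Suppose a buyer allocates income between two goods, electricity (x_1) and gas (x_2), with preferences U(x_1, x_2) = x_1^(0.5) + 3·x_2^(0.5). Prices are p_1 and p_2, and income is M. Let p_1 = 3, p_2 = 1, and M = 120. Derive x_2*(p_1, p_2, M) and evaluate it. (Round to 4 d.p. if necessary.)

x_2* = 115.7143

MU_x_1 ∝ x_1^(-0.5), MU_x_2 ∝ 3·x_2^(-0.5), so MRS = (1/3)·(x_2/x_1)^(0.5) = p_1/p_2.
Hence x_2/x_1 = (3·p_1/p_2)^(1/(0.5)), i.e. raised to the 2 power.
Substitute x_2 = (x_2/x_1)·x_1 into the budget: x_1* = M/(p_1 + p_2·(x_2/x_1)).
Numerically x_2/x_1 = 81, so x_1* = 120/(3 + 1·81) = 1.4286 and x_2* = 81·1.4286 = 115.7143.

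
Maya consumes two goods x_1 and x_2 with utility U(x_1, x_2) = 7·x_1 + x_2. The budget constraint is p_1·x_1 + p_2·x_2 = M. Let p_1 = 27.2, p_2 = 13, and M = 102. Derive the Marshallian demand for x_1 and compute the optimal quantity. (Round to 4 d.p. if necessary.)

Perfect substitutes: compare marginal utility per dollar. 7/p_1 vs 1/p_2 → 0.2574 vs 0.0769.
x_1 gives more utility per dollar, so spend all income on x_1: x_1* = M/p_1, x_2* = 0.
Numerically: x_1* = 3.75, x_2* = 0.

x_1* = 3.75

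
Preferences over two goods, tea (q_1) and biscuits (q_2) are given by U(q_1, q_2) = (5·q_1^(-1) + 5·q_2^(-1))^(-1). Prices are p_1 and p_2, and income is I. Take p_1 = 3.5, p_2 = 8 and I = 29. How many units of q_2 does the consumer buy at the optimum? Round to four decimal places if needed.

q_2* = 2.1818

MRS = MU_q_1/MU_q_2 = (q_2/q_1)^(2). Set equal to p_1/p_2.
Hence q_2/q_1 = (p_1/p_2)^(1/(2)), i.e. raised to the 0.5 power.
Substitute q_2 = (q_2/q_1)·q_1 into the budget: q_1* = I/(p_1 + p_2·(q_2/q_1)).
Numerically q_2/q_1 = 0.661438, so q_1* = 29/(3.5 + 8·0.661438) = 3.2986 and q_2* = 0.661438·3.2986 = 2.1818.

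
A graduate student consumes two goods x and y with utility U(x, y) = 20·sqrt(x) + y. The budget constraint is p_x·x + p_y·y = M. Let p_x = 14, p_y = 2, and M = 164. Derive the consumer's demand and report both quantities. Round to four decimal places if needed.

x* = 2.0408, y* = 67.7143

Set MRS = p_x/p_y: 10·x^(−1/2) = p_x/p_y.
Thus x* = (10·p_y/p_x)² — independent of M — with the rest of income spent on y.
Plugging in: x* = (10·2/14)² = 2.0408, y* = 67.7143.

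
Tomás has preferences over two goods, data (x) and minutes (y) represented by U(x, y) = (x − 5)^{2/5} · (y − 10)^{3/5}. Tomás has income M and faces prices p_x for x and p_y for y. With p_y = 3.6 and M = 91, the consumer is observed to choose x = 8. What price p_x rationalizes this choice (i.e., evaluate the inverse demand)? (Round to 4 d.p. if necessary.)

p_x = 4.4

Let x' = x−5, y' = y−10. MRS = (2/3)·y'/x' = p_x/p_y.
Substituting into the budget: x* = 5 + 0.4·(M − 5·p_x − 10·p_y)/p_x, and y* = 10 + 0.6·(…)/p_y.
Set x* = 8 in the demand function and solve for p_x: p_x = 4.4.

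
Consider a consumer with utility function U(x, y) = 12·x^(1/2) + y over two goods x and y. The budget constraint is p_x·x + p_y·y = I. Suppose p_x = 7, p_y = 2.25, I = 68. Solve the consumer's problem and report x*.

MU_x = 6/√x, MU_y = 1. Tangency: 6/√x = p_x/p_y.
Solve: √x = 6·p_y/p_x, so x*(p_x,p_y) = (6·p_y/p_x)², and y* = (I − p_x·x*)/p_y.
Plugging in: x* = (6·2.25/7)² = 3.7194.

x* = 3.7194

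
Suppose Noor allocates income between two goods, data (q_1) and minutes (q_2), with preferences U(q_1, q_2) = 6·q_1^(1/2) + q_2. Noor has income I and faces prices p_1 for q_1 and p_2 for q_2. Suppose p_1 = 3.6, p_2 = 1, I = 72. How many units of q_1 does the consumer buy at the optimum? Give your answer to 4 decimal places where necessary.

Set MRS = p_1/p_2: 3·q_1^(−1/2) = p_1/p_2.
Thus q_1* = (3·p_2/p_1)² — independent of I — with the rest of income spent on q_2.
Plugging in: q_1* = (3·1/3.6)² = 0.6944.

q_1* = 0.6944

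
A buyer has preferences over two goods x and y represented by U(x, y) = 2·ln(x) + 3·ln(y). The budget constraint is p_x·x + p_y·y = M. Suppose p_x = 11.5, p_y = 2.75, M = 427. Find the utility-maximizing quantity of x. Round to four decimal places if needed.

Demand: x*(p_x,p_y,M) = 0.4·M/p_x and y* = 0.6·M/p_y.
At p_x=11.5, p_y=2.75, M=427: x* = 0.4·427/11.5 = 14.8522.

x* = 14.8522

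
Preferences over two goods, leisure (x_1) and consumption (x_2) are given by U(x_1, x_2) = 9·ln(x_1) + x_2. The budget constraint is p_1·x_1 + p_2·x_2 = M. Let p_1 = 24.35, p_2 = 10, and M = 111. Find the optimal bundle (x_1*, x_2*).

x_1* = 3.6961, x_2* = 2.1

Set MRS = p_1/p_2: (9/x_1)/1 = p_1/p_2.
So x_1*(p_1,p_2) = 9·p_2/p_1, independent of income; and x_2* = (M − 9·p_2)/p_2.
At the given prices: x_1* = 9·10/24.35 = 3.6961, and x_2* = 2.1.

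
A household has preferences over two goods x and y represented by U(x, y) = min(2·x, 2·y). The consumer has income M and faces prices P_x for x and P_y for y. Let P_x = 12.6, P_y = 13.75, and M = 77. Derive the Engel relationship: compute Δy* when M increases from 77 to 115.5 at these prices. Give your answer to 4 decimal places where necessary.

With perfect complements, no substitution: consume in ratio x:y = 2:2.
Budget: P_x·x + P_y·x = M, so (2·P_x + 2·P_y)·x = 2·M.
Demand: x*(P_x,P_y,M) = 2·M/(2·P_x + 2·P_y), y* = 2·M/(2·P_x + 2·P_y).
Here 2·12.6 + 2·13.75 = 52.7, giving y* = 2.9222.
At M' = 115.5: y* = 4.3833. Change: 4.3833 − 2.9222 = 1.4611.

Δy* = 1.4611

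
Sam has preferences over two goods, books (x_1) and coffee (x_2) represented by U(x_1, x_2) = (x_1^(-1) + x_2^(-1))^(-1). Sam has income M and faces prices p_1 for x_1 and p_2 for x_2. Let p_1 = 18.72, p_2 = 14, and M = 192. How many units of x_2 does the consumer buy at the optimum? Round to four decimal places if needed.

x_2* = 6.36

MU_x_1 ∝ x_1^(-2), MU_x_2 ∝ x_2^(-2), so MRS = (x_2/x_1)^(2) = p_1/p_2.
Solve for the ratio: x_2/x_1 = [p_1/p_2]^(0.5).
Substitute x_2 = (x_2/x_1)·x_1 into the budget: x_1* = M/(p_1 + p_2·(x_2/x_1)).
Numerically x_2/x_1 = 1.156349, so x_1* = 192/(18.72 + 14·1.156349) = 5.5 and x_2* = 1.156349·5.5 = 6.36.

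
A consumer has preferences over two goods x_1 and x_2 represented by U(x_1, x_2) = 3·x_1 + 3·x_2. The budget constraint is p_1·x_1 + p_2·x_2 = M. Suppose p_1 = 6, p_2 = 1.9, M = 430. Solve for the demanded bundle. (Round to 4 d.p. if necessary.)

x_1* = 0, x_2* = 226.3158

Perfect substitutes: compare marginal utility per dollar. 3/p_1 vs 3/p_2 → 0.5 vs 1.5789.
x_2 gives more utility per dollar, so spend all income on x_2: x_2* = M/p_2, x_1* = 0.
Numerically: x_1* = 0, x_2* = 226.3158.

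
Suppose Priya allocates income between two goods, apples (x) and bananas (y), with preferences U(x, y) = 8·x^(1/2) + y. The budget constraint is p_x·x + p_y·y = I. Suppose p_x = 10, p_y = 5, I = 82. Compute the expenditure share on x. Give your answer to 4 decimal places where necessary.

Plugging in: x* = (4·5/10)² = 4, y* = 8.4.
Expenditure on x: 10·4 = 40; share = 0.4878.

share on x = 0.4878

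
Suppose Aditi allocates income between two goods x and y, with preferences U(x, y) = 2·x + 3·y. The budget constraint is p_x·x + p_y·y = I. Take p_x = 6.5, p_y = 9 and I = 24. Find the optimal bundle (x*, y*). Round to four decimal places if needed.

Linear utility — the consumer picks whichever good has higher MU/price: 2/6.5 = 0.3077 vs 3/9 = 0.3333.
y gives more utility per dollar, so spend all income on y: y* = I/p_y, x* = 0.
Numerically: x* = 0, y* = 2.6667.

x* = 0, y* = 2.6667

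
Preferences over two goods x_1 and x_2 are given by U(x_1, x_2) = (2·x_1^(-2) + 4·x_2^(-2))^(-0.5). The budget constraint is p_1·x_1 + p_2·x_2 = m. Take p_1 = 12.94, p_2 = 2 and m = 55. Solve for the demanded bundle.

From the CES first-order condition, (1/2)·(x_2/x_1)^(3) = p_1/p_2.
Hence x_2/x_1 = (2·p_1/p_2)^(1/(3)), i.e. raised to the 1/3 power.
With the ratio pinned down, the budget gives x_1* = m/(p_1 + p_2·(x_2/x_1)) and x_2* = (x_2/x_1)·x_1*.
Numerically x_2/x_1 = 2.347712, so x_1* = 55/(12.94 + 2·2.347712) = 3.1187 and x_2* = 2.347712·3.1187 = 7.3219.

x_1* = 3.1187, x_2* = 7.3219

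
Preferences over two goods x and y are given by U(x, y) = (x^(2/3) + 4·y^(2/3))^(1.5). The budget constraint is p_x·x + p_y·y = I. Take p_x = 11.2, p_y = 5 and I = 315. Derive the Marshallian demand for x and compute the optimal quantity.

Numerically y/x = 719.323136, so x* = 315/(11.2 + 5·719.323136) = 0.0873.

x* = 0.0873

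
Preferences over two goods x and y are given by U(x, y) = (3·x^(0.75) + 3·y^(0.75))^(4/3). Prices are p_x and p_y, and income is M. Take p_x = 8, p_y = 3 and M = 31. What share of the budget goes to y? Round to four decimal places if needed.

MRS = MU_x/MU_y = (y/x)^(0.25). Set equal to p_x/p_y.
Solve for the ratio: y/x = [p_x/p_y]^(4).
With the ratio pinned down, the budget gives x* = M/(p_x + p_y·(y/x)) and y* = (y/x)·x*.
Numerically y/x = 50.567901, so x* = 31/(8 + 3·50.567901) = 0.1941 and y* = 50.567901·0.1941 = 9.8157.
Expenditure on y: 3·9.8157 = 29.4471; share = 0.9499.

share on y = 0.9499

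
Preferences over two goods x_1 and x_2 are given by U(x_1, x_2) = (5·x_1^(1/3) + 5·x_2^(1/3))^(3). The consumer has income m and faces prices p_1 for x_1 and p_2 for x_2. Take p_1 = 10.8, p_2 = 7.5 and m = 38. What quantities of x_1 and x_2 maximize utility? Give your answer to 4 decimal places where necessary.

x_1* = 1.5993, x_2* = 2.7636

From the CES first-order condition, (x_2/x_1)^(2/3) = p_1/p_2.
Hence x_2/x_1 = (p_1/p_2)^(1/(2/3)), i.e. raised to the 1.5 power.
With the ratio pinned down, the budget gives x_1* = m/(p_1 + p_2·(x_2/x_1)) and x_2* = (x_2/x_1)·x_1*.
Numerically x_2/x_1 = 1.728, so x_1* = 38/(10.8 + 7.5·1.728) = 1.5993 and x_2* = 1.728·1.5993 = 2.7636.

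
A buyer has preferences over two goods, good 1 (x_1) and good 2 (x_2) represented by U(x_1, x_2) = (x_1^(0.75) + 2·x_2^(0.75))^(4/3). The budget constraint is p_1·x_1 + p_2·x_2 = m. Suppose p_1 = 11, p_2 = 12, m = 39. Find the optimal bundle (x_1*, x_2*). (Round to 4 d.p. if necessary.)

x_1* = 0.2661, x_2* = 3.0061

MRS = MU_x_1/MU_x_2 = (1/2)·(x_2/x_1)^(0.25). Set equal to p_1/p_2.
Solve for the ratio: x_2/x_1 = [2·p_1/p_2]^(4).
With the ratio pinned down, the budget gives x_1* = m/(p_1 + p_2·(x_2/x_1)) and x_2* = (x_2/x_1)·x_1*.
Numerically x_2/x_1 = 11.297068, so x_1* = 39/(11 + 12·11.297068) = 0.2661 and x_2* = 11.297068·0.2661 = 3.0061.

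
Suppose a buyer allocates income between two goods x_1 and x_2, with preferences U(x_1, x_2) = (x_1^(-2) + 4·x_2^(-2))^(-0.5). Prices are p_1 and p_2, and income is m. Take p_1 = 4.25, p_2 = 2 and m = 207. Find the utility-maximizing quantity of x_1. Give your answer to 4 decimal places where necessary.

From the CES first-order condition, (1/4)·(x_2/x_1)^(3) = p_1/p_2.
Hence x_2/x_1 = (4·p_1/p_2)^(1/(3)), i.e. raised to the 1/3 power.
Substitute x_2 = (x_2/x_1)·x_1 into the budget: x_1* = m/(p_1 + p_2·(x_2/x_1)).
Numerically x_2/x_1 = 2.040828, so x_1* = 207/(4.25 + 2·2.040828) = 24.845.

x_1* = 24.845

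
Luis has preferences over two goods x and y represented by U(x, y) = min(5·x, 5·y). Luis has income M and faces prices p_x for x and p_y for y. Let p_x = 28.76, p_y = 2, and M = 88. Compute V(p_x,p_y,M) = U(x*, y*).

With perfect complements, no substitution: consume in ratio x:y = 5:5.
Budget: p_x·x + p_y·x = M, so (5·p_x + 5·p_y)·x = 5·M.
Demand: x*(p_x,p_y,M) = 5·M/(5·p_x + 5·p_y), y* = 5·M/(5·p_x + 5·p_y).
Here 5·28.76 + 5·2 = 153.8, giving x* = 2.8609 and y* = 2.8609.
Utility at the optimum: U(2.8609, 2.8609) = 14.3043.

V = 14.3043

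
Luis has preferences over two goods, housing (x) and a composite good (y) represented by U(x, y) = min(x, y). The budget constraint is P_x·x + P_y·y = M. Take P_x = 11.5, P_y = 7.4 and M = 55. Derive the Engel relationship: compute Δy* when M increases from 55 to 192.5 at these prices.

Δy* = 7.2751

With perfect complements, no substitution: consume in ratio x:y = 1:1.
Budget: P_x·x + P_y·x = M, so (P_x + P_y)·x = M.
Demand: x*(P_x,P_y,M) = M/(P_x + P_y), y* = M/(P_x + P_y).
Here 11.5 + 7.4 = 18.9, giving y* = 2.9101.
At M' = 192.5: y* = 10.1852. Change: 10.1852 − 2.9101 = 7.2751.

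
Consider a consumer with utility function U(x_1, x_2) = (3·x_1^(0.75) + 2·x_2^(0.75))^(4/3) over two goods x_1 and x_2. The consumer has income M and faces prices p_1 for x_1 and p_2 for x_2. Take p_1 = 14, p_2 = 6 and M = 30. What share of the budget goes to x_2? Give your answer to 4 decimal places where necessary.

MRS = MU_x_1/MU_x_2 = (3/2)·(x_2/x_1)^(0.25). Set equal to p_1/p_2.
Hence x_2/x_1 = ((2/3)·p_1/p_2)^(1/(0.25)), i.e. raised to the 4 power.
With the ratio pinned down, the budget gives x_1* = M/(p_1 + p_2·(x_2/x_1)) and x_2* = (x_2/x_1)·x_1*.
Numerically x_2/x_1 = 5.855205, so x_1* = 30/(14 + 6·5.855205) = 0.6106 and x_2* = 5.855205·0.6106 = 3.5752.
Expenditure on x_2: 6·3.5752 = 21.4515; share = 0.715.

share on x_2 = 0.715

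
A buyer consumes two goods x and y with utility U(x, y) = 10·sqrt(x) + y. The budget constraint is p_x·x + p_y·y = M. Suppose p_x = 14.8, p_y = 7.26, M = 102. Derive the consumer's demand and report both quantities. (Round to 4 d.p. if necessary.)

x* = 6.0158, y* = 1.7861

Utility is quasi-linear in y; the FOC for x is 5/√x = p_x/p_y.
Solve: √x = 5·p_y/p_x, so x*(p_x,p_y) = (5·p_y/p_x)², and y* = (M − p_x·x*)/p_y.
Plugging in: x* = (5·7.26/14.8)² = 6.0158, y* = 1.7861.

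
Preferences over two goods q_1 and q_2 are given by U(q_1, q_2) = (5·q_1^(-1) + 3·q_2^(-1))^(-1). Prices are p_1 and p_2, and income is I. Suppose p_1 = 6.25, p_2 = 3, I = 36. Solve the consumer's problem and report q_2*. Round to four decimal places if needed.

From the CES first-order condition, (5/3)·(q_2/q_1)^(2) = p_1/p_2.
Hence q_2/q_1 = ((3/5)·p_1/p_2)^(1/(2)), i.e. raised to the 0.5 power.
With the ratio pinned down, the budget gives q_1* = I/(p_1 + p_2·(q_2/q_1)) and q_2* = (q_2/q_1)·q_1*.
Numerically q_2/q_1 = 1.118034, so q_1* = 36/(6.25 + 3·1.118034) = 3.7484 and q_2* = 1.118034·3.7484 = 4.1908.

q_2* = 4.1908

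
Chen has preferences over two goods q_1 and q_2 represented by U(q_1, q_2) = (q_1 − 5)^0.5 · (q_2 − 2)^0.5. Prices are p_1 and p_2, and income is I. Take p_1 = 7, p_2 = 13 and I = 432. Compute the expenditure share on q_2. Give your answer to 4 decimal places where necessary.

This is Cobb-Douglas in (q_1−5, q_2−2): tangency gives 0.5·p_2·(q_2−2) = 0.5·p_1·(q_1−5).
After buying the subsistence bundle (5, 2), a share 0.5 of the remaining income goes to q_1: q_1* = 5 + 0.5·(I − 5p_1 − 2p_2)/p_1.
Discretionary income = 432 − 5·7 − 2·13 = 371; q_1* = 5 + 0.5·371/7 = 31.5; q_2* = 2 + 0.5·371/13 = 16.2692.
Expenditure on q_2: 13·16.2692 = 211.5; share = 0.4896.

share on q_2 = 0.4896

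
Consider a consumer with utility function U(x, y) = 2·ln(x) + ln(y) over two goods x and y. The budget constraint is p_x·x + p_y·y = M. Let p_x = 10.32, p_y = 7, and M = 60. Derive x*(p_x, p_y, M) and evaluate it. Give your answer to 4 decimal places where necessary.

MU_x/MU_y = (2·y)/(x); tangency sets this equal to p_x/p_y.
So 2·p_y·y = p_x·x; combined with the budget, a share 2/3 of income goes to x.
Demand: x*(p_x,p_y,M) = 2/3·M/p_x and y* = 1/3·M/p_y.
At p_x=10.32, p_y=7, M=60: x* = 2/3·60/10.32 = 3.876.

x* = 3.876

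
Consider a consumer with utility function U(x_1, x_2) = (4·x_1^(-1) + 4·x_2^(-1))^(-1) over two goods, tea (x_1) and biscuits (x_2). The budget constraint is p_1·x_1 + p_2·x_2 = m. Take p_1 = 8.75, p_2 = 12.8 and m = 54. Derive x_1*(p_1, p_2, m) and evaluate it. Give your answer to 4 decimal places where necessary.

MU_x_1 ∝ 4·x_1^(-2), MU_x_2 ∝ 4·x_2^(-2), so MRS = (x_2/x_1)^(2) = p_1/p_2.
Hence x_2/x_1 = (p_1/p_2)^(1/(2)), i.e. raised to the 0.5 power.
Substitute x_2 = (x_2/x_1)·x_1 into the budget: x_1* = m/(p_1 + p_2·(x_2/x_1)).
Numerically x_2/x_1 = 0.826797, so x_1* = 54/(8.75 + 12.8·0.826797) = 2.7932.

x_1* = 2.7932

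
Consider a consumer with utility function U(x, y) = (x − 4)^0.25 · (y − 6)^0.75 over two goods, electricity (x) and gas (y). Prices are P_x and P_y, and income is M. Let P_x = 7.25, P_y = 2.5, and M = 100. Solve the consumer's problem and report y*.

y* = 22.8

MRS = (1/3)·(y−6)/(x−4). Tangency with P_x/P_y gives y−6 = 3·(P_x/P_y)·(x−4).
After buying the subsistence bundle (4, 6), a share 0.25 of the remaining income goes to x: x* = 4 + 0.25·(M − 4P_x − 6P_y)/P_x.
Discretionary income = 100 − 4·7.25 − 6·2.5 = 56; y* = 6 + 0.75·56/2.5 = 22.8.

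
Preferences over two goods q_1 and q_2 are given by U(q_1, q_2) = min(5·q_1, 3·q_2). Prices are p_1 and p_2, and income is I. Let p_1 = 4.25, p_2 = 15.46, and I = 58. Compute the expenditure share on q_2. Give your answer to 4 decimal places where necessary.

share on q_2 = 0.8584

Leontief preferences: the optimum is at the kink where q_1/3 = q_2/5, i.e. q_2 = (5/3)·q_1.
Budget: p_1·q_1 + p_2·(5/3)·q_1 = I, so (3·p_1 + 5·p_2)·q_1 = 3·I.
Demand: q_1*(p_1,p_2,I) = 3·I/(3·p_1 + 5·p_2), q_2* = 5·I/(3·p_1 + 5·p_2).
Here 3·4.25 + 5·15.46 = 90.05, giving q_1* = 1.9323 and q_2* = 3.2204.
Expenditure on q_2: 15.46·3.2204 = 49.7879; share = 0.8584.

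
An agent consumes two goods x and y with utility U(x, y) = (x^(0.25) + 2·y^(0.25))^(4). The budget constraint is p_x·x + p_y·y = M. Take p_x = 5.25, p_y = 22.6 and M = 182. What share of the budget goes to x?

MRS = MU_x/MU_y = (1/2)·(y/x)^(0.75). Set equal to p_x/p_y.
Hence y/x = (2·p_x/p_y)^(1/(0.75)), i.e. raised to the 4/3 power.
With the ratio pinned down, the budget gives x* = M/(p_x + p_y·(y/x)) and y* = (y/x)·x*.
Numerically y/x = 0.359839, so x* = 182/(5.25 + 22.6·0.359839) = 13.6 and y* = 0.359839·13.6 = 4.8938.
Expenditure on x: 5.25·13.6 = 71.4; share = 0.3923.

share on x = 0.3923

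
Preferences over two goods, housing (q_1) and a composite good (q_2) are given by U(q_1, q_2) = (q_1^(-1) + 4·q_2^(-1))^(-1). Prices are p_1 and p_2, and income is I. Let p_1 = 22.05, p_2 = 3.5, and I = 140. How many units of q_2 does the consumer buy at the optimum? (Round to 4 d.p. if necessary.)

q_2* = 17.7384

From the CES first-order condition, (1/4)·(q_2/q_1)^(2) = p_1/p_2.
Solve for the ratio: q_2/q_1 = [4·p_1/p_2]^(0.5).
With the ratio pinned down, the budget gives q_1* = I/(p_1 + p_2·(q_2/q_1)) and q_2* = (q_2/q_1)·q_1*.
Numerically q_2/q_1 = 5.01996, so q_1* = 140/(22.05 + 3.5·5.01996) = 3.5336 and q_2* = 5.01996·3.5336 = 17.7384.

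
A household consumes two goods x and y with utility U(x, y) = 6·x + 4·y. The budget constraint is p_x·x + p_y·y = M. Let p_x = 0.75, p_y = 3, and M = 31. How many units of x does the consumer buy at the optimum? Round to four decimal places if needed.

Perfect substitutes: compare marginal utility per dollar. 6/p_x vs 4/p_y → 8 vs 1.3333.
x gives more utility per dollar, so spend all income on x: x* = M/p_x, y* = 0.
Numerically: x* = 41.3333, y* = 0.

x* = 41.3333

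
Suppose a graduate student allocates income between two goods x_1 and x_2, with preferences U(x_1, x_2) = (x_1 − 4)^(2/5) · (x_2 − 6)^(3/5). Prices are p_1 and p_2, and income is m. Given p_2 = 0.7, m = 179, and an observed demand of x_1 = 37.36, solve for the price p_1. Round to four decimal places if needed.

p_1 = 2

MRS = (2/3)·(x_2−6)/(x_1−4). Tangency with p_1/p_2 gives x_2−6 = (3/2)·(p_1/p_2)·(x_1−4).
After buying the subsistence bundle (4, 6), a share 0.4 of the remaining income goes to x_1: x_1* = 4 + 0.4·(m − 4p_1 − 6p_2)/p_1.
Set x_1* = 37.36 in the demand function and solve for p_1: p_1 = 2.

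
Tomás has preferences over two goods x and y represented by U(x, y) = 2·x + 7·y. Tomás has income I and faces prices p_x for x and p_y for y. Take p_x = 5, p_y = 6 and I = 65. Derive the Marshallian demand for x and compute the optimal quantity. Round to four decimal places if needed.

Perfect substitutes: compare marginal utility per dollar. 2/p_x vs 7/p_y → 0.4 vs 1.1667.
y gives more utility per dollar, so spend all income on y: y* = I/p_y, x* = 0.
Numerically: x* = 0, y* = 10.8333.

x* = 0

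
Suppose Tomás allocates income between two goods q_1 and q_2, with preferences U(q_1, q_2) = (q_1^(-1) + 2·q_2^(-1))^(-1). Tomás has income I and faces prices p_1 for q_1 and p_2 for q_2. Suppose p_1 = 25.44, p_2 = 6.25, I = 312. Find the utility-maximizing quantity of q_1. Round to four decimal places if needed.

q_1* = 7.2101

MU_q_1 ∝ q_1^(-2), MU_q_2 ∝ 2·q_2^(-2), so MRS = (1/2)·(q_2/q_1)^(2) = p_1/p_2.
Hence q_2/q_1 = (2·p_1/p_2)^(1/(2)), i.e. raised to the 0.5 power.
With the ratio pinned down, the budget gives q_1* = I/(p_1 + p_2·(q_2/q_1)) and q_2* = (q_2/q_1)·q_1*.
Numerically q_2/q_1 = 2.853209, so q_1* = 312/(25.44 + 6.25·2.853209) = 7.2101.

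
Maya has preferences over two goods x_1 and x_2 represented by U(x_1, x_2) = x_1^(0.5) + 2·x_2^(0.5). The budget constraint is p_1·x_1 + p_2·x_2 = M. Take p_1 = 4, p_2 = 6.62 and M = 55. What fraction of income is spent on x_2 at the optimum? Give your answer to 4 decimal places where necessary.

From the CES first-order condition, (1/2)·(x_2/x_1)^(0.5) = p_1/p_2.
Hence x_2/x_1 = (2·p_1/p_2)^(1/(0.5)), i.e. raised to the 2 power.
With the ratio pinned down, the budget gives x_1* = M/(p_1 + p_2·(x_2/x_1)) and x_2* = (x_2/x_1)·x_1*.
Numerically x_2/x_1 = 1.460374, so x_1* = 55/(4 + 6.62·1.460374) = 4.0241 and x_2* = 1.460374·4.0241 = 5.8767.
Expenditure on x_2: 6.62·5.8767 = 38.9036; share = 0.7073.

share on x_2 = 0.7073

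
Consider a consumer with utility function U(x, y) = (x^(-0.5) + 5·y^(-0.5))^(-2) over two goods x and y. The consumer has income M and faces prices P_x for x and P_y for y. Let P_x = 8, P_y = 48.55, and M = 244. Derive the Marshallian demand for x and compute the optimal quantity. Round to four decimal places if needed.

MRS = MU_x/MU_y = (1/5)·(y/x)^(1.5). Set equal to P_x/P_y.
Hence y/x = (5·P_x/P_y)^(1/(1.5)), i.e. raised to the 2/3 power.
Substitute y = (y/x)·x into the budget: x* = M/(P_x + P_y·(y/x)).
Numerically y/x = 0.878848, so x* = 244/(8 + 48.55·0.878848) = 4.8157.

x* = 4.8157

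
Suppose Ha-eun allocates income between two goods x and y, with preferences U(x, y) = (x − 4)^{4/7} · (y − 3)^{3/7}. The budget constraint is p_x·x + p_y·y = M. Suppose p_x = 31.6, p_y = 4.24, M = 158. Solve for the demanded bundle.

x* = 4.3414, y* = 4.9084

This is Cobb-Douglas in (x−4, y−3): tangency gives 4/7·p_y·(y−3) = 3/7·p_x·(x−4).
After buying the subsistence bundle (4, 3), a share 4/7 of the remaining income goes to x: x* = 4 + 4/7·(M − 4p_x − 3p_y)/p_x.
Discretionary income = 158 − 4·31.6 − 3·4.24 = 18.88; x* = 4 + 4/7·18.88/31.6 = 4.3414; y* = 3 + 3/7·18.88/4.24 = 4.9084.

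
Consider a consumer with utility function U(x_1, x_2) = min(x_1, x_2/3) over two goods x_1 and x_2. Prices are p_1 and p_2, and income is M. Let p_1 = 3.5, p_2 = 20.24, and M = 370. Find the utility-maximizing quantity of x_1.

x_1* = 5.7614

With perfect complements, no substitution: consume in ratio x_1:x_2 = 1:3.
Budget: p_1·x_1 + p_2·3·x_1 = M, so (p_1 + 3·p_2)·x_1 = M.
Demand: x_1*(p_1,p_2,M) = M/(p_1 + 3·p_2), x_2* = 3·M/(p_1 + 3·p_2).
Here 3.5 + 3·20.24 = 64.22, giving x_1* = 5.7614.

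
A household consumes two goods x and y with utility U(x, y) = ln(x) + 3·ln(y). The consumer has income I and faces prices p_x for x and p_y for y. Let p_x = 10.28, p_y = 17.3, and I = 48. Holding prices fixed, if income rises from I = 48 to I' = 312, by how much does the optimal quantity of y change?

Tangency: MRS = (1/3)·y/x = p_x/p_y.
Rearranging, p_y·y = 3·p_x·x. Substituting into the budget gives p_x·x·(1 + 3) = I.
Demand: x*(p_x,p_y,I) = 0.25·I/p_x and y* = 0.75·I/p_y.
At p_x=10.28, p_y=17.3, I=48: y* = 0.75·48/17.3 = 2.0809.
At I' = 312: y* = 13.526. Change: 13.526 − 2.0809 = 11.4451.

Δy* = 11.4451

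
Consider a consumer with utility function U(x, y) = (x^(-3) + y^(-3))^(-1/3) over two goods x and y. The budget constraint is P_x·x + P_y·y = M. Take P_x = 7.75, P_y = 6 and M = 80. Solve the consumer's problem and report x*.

x* = 5.6551

Numerically y/x = 1.066075, so x* = 80/(7.75 + 6·1.066075) = 5.6551.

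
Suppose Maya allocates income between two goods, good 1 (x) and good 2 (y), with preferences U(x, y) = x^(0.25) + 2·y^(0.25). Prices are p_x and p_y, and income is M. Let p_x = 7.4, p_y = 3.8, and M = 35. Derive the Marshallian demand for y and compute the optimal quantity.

y* = 6.9894

From the CES first-order condition, (1/2)·(y/x)^(0.75) = p_x/p_y.
Solve for the ratio: y/x = [2·p_x/p_y]^(4/3).
With the ratio pinned down, the budget gives x* = M/(p_x + p_y·(y/x)) and y* = (y/x)·x*.
Numerically y/x = 6.127794, so x* = 35/(7.4 + 3.8·6.127794) = 1.1406 and y* = 6.127794·1.1406 = 6.9894.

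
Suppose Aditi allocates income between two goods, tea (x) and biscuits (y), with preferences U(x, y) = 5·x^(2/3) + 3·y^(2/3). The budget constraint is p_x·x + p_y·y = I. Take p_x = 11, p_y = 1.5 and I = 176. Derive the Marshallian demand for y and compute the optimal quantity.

Numerically y/x = 85.184, so x* = 176/(11 + 1.5·85.184) = 1.2682 and y* = 85.184·1.2682 = 108.033.

y* = 108.033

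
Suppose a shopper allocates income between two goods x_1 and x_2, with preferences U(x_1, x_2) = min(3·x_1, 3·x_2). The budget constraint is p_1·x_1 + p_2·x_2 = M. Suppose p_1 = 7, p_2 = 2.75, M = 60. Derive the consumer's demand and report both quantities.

x_1* = 6.1538, x_2* = 6.1538

With perfect complements, no substitution: consume in ratio x_1:x_2 = 3:3.
Budget: p_1·x_1 + p_2·x_1 = M, so (3·p_1 + 3·p_2)·x_1 = 3·M.
Demand: x_1*(p_1,p_2,M) = 3·M/(3·p_1 + 3·p_2), x_2* = 3·M/(3·p_1 + 3·p_2).
Here 3·7 + 3·2.75 = 29.25, giving x_1* = 6.1538 and x_2* = 6.1538.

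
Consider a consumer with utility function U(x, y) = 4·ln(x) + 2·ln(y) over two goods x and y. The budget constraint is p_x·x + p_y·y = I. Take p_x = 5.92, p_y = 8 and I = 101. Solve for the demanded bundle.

x* = 11.3739, y* = 4.2083

Demand: x*(p_x,p_y,I) = 2/3·I/p_x and y* = 1/3·I/p_y.
At p_x=5.92, p_y=8, I=101: x* = 2/3·101/5.92 = 11.3739, y* = 4.2083.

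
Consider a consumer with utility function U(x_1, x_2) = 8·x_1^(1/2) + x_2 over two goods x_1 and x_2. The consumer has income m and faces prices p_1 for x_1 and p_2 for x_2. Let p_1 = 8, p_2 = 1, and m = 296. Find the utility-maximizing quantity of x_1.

x_1* = 0.25

Set MRS = p_1/p_2: 4·x_1^(−1/2) = p_1/p_2.
Thus x_1* = (4·p_2/p_1)² — independent of m — with the rest of income spent on x_2.
Plugging in: x_1* = (4·1/8)² = 0.25.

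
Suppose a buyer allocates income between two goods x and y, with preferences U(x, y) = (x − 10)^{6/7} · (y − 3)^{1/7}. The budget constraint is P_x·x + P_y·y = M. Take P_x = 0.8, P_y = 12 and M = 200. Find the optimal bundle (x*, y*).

Let x' = x−10, y' = y−3. MRS = 6·y'/x' = P_x/P_y.
After buying the subsistence bundle (10, 3), a share 6/7 of the remaining income goes to x: x* = 10 + 6/7·(M − 10P_x − 3P_y)/P_x.
Discretionary income = 200 − 10·0.8 − 3·12 = 156; x* = 10 + 6/7·156/0.8 = 177.1429; y* = 3 + 1/7·156/12 = 4.8571.

x* = 177.1429, y* = 4.8571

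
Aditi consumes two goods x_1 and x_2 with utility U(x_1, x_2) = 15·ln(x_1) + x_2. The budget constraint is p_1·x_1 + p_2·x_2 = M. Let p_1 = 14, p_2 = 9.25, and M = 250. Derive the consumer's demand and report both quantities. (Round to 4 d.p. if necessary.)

MU_x_1 = 15/x_1, MU_x_2 = 1. Tangency: 15/x_1 = p_1/p_2.
So x_1*(p_1,p_2) = 15·p_2/p_1, independent of income; and x_2* = (M − 15·p_2)/p_2.
At the given prices: x_1* = 15·9.25/14 = 9.9107, and x_2* = 12.027.

x_1* = 9.9107, x_2* = 12.027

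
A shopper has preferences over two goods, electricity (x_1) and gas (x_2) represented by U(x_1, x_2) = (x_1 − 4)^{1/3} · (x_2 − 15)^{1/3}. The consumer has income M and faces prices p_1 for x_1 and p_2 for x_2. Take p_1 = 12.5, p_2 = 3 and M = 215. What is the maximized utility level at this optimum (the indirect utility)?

V = 4.5789

Let x_1' = x_1−4, x_2' = x_2−15. MRS = x_2'/x_1' = p_1/p_2.
After buying the subsistence bundle (4, 15), a share 0.5 of the remaining income goes to x_1: x_1* = 4 + 0.5·(M − 4p_1 − 15p_2)/p_1.
Discretionary income = 215 − 4·12.5 − 15·3 = 120; x_1* = 4 + 0.5·120/12.5 = 8.8; x_2* = 15 + 0.5·120/3 = 35.
Utility at the optimum: U(8.8, 35) = 4.5789.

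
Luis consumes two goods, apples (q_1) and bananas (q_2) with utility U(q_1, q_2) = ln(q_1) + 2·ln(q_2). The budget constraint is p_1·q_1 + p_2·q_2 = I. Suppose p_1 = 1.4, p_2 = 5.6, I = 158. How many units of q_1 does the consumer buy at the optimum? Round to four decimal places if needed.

Tangency: MRS = (1/2)·q_2/q_1 = p_1/p_2.
So p_2·q_2 = 2·p_1·q_1; combined with the budget, a share 1/3 of income goes to q_1.
Demand: q_1*(p_1,p_2,I) = 1/3·I/p_1 and q_2* = 2/3·I/p_2.
At p_1=1.4, p_2=5.6, I=158: q_1* = 1/3·158/1.4 = 37.619.

q_1* = 37.619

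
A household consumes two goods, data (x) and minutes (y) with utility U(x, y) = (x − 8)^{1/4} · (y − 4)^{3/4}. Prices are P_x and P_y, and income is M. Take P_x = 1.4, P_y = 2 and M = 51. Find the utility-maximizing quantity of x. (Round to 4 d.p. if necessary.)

x* = 13.6786

Let x' = x−8, y' = y−4. MRS = (1/3)·y'/x' = P_x/P_y.
Substituting into the budget: x* = 8 + 0.25·(M − 8·P_x − 4·P_y)/P_x, and y* = 4 + 0.75·(…)/P_y.
Discretionary income = 51 − 8·1.4 − 4·2 = 31.8; x* = 8 + 0.25·31.8/1.4 = 13.6786.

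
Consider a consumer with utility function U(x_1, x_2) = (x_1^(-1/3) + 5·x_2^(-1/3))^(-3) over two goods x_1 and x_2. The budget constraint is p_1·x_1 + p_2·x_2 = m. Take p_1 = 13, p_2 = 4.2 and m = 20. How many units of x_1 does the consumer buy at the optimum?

x_1* = 0.437

MRS = MU_x_1/MU_x_2 = (1/5)·(x_2/x_1)^(4/3). Set equal to p_1/p_2.
Solve for the ratio: x_2/x_1 = [5·p_1/p_2]^(0.75).
With the ratio pinned down, the budget gives x_1* = m/(p_1 + p_2·(x_2/x_1)) and x_2* = (x_2/x_1)·x_1*.
Numerically x_2/x_1 = 7.802756, so x_1* = 20/(13 + 4.2·7.802756) = 0.437.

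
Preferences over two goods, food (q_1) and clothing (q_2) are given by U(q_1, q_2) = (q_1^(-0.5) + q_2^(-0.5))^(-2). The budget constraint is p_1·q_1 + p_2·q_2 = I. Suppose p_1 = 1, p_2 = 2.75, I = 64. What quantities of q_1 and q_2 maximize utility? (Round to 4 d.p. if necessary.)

q_1* = 26.6553, q_2* = 13.5799

MRS = MU_q_1/MU_q_2 = (q_2/q_1)^(1.5). Set equal to p_1/p_2.
Hence q_2/q_1 = (p_1/p_2)^(1/(1.5)), i.e. raised to the 2/3 power.
With the ratio pinned down, the budget gives q_1* = I/(p_1 + p_2·(q_2/q_1)) and q_2* = (q_2/q_1)·q_1*.
Numerically q_2/q_1 = 0.509462, so q_1* = 64/(1 + 2.75·0.509462) = 26.6553 and q_2* = 0.509462·26.6553 = 13.5799.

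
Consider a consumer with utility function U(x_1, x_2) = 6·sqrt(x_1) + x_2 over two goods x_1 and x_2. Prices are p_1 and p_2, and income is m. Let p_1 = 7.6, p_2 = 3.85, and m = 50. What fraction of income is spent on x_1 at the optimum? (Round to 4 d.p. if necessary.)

Utility is quasi-linear in x_2; the FOC for x_1 is 3/√x_1 = p_1/p_2.
Thus x_1* = (3·p_2/p_1)² — independent of m — with the rest of income spent on x_2.
Plugging in: x_1* = (3·3.85/7.6)² = 2.3096, x_2* = 8.4278.
Expenditure on x_1: 7.6·2.3096 = 17.553; share = 0.3511.

share on x_1 = 0.3511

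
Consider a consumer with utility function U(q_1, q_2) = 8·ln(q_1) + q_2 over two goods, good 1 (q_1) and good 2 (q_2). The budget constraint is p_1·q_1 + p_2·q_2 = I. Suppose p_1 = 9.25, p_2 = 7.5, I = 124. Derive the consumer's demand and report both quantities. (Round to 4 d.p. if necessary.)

q_1* = 6.4865, q_2* = 8.5333

So q_1*(p_1,p_2) = 8·p_2/p_1, independent of income; and q_2* = (I − 8·p_2)/p_2.
At the given prices: q_1* = 8·7.5/9.25 = 6.4865, and q_2* = 8.5333.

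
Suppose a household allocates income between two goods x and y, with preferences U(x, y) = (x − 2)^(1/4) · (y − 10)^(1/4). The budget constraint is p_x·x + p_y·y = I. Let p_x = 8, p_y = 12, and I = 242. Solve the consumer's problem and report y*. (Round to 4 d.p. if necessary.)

This is Cobb-Douglas in (x−2, y−10): tangency gives 0.25·p_y·(y−10) = 0.25·p_x·(x−2).
After buying the subsistence bundle (2, 10), a share 0.5 of the remaining income goes to x: x* = 2 + 0.5·(I − 2p_x − 10p_y)/p_x.
Discretionary income = 242 − 2·8 − 10·12 = 106; y* = 10 + 0.5·106/12 = 14.4167.

y* = 14.4167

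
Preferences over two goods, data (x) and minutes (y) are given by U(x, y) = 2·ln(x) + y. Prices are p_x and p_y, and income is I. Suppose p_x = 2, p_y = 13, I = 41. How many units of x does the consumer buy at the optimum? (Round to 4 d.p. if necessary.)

Set MRS = p_x/p_y: (2/x)/1 = p_x/p_y.
So x*(p_x,p_y) = 2·p_y/p_x, independent of income; and y* = (I − 2·p_y)/p_y.
At the given prices: x* = 2·13/2 = 13.

x* = 13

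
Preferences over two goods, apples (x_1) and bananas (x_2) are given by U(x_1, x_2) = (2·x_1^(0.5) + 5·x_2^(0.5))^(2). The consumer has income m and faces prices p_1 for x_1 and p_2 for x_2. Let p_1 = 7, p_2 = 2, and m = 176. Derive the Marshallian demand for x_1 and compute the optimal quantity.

x_1* = 1.0991

From the CES first-order condition, (2/5)·(x_2/x_1)^(0.5) = p_1/p_2.
Solve for the ratio: x_2/x_1 = [(5/2)·p_1/p_2]^(2).
Substitute x_2 = (x_2/x_1)·x_1 into the budget: x_1* = m/(p_1 + p_2·(x_2/x_1)).
Numerically x_2/x_1 = 76.5625, so x_1* = 176/(7 + 2·76.5625) = 1.0991.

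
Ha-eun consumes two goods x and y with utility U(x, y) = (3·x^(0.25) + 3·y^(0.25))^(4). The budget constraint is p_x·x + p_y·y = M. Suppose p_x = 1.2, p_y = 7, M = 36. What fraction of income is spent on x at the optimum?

share on x = 0.6429

From the CES first-order condition, (y/x)^(0.75) = p_x/p_y.
Solve for the ratio: y/x = [p_x/p_y]^(4/3).
Substitute y = (y/x)·x into the budget: x* = M/(p_x + p_y·(y/x)).
Numerically y/x = 0.095231, so x* = 36/(1.2 + 7·0.095231) = 19.2862 and y* = 0.095231·19.2862 = 1.8366.
Expenditure on x: 1.2·19.2862 = 23.1435; share = 0.6429.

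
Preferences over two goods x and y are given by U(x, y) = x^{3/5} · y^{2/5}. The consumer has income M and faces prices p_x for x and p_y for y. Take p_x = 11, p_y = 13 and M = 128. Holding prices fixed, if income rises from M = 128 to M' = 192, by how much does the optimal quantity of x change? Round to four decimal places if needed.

The MRS is (3/2)·y/x. Set MRS = p_x/p_y.
So 0.6·p_y·y = 0.4·p_x·x; combined with the budget, a share 0.6 of income goes to x.
Demand: x*(p_x,p_y,M) = 0.6·M/p_x and y* = 0.4·M/p_y.
At p_x=11, p_y=13, M=128: x* = 0.6·128/11 = 6.9818.
At M' = 192: x* = 10.4727. Change: 10.4727 − 6.9818 = 3.4909.

Δx* = 3.4909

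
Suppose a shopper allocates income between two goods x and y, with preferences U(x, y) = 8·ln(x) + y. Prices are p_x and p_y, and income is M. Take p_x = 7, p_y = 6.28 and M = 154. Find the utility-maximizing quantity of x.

Set MRS = p_x/p_y: (8/x)/1 = p_x/p_y.
So x*(p_x,p_y) = 8·p_y/p_x, independent of income; and y* = (M − 8·p_y)/p_y.
At the given prices: x* = 8·6.28/7 = 7.1771.

x* = 7.1771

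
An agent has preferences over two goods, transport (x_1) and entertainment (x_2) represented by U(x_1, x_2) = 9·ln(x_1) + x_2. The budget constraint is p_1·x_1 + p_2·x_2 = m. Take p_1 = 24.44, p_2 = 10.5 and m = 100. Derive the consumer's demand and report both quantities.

Set MRS = p_1/p_2: (9/x_1)/1 = p_1/p_2.
So x_1*(p_1,p_2) = 9·p_2/p_1, independent of income; and x_2* = (m − 9·p_2)/p_2.
At the given prices: x_1* = 9·10.5/24.44 = 3.8666, and x_2* = 0.5238.

x_1* = 3.8666, x_2* = 0.5238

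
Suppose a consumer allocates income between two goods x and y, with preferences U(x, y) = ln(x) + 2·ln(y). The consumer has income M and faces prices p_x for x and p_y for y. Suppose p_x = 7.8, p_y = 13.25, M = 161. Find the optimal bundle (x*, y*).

The MRS is (1/2)·y/x. Set MRS = p_x/p_y.
So p_y·y = 2·p_x·x; combined with the budget, a share 1/3 of income goes to x.
Demand: x*(p_x,p_y,M) = 1/3·M/p_x and y* = 2/3·M/p_y.
At p_x=7.8, p_y=13.25, M=161: x* = 1/3·161/7.8 = 6.8803, y* = 8.1006.

x* = 6.8803, y* = 8.1006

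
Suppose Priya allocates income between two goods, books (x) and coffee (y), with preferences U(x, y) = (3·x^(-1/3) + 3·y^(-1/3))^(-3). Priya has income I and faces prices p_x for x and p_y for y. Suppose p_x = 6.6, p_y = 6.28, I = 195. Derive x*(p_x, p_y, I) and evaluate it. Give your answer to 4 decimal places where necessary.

x* = 14.8645

MU_x ∝ 3·x^(-4/3), MU_y ∝ 3·y^(-4/3), so MRS = (y/x)^(4/3) = p_x/p_y.
Hence y/x = (p_x/p_y)^(1/(4/3)), i.e. raised to the 0.75 power.
Substitute y = (y/x)·x into the budget: x* = I/(p_x + p_y·(y/x)).
Numerically y/x = 1.037978, so x* = 195/(6.6 + 6.28·1.037978) = 14.8645.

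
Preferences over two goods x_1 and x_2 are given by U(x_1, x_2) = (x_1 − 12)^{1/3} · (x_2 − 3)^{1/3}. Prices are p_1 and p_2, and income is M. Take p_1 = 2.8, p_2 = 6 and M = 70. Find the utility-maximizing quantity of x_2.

x_2* = 4.5333

MRS = (x_2−3)/(x_1−12). Tangency with p_1/p_2 gives x_2−3 = (p_1/p_2)·(x_1−12).
After buying the subsistence bundle (12, 3), a share 0.5 of the remaining income goes to x_1: x_1* = 12 + 0.5·(M − 12p_1 − 3p_2)/p_1.
Discretionary income = 70 − 12·2.8 − 3·6 = 18.4; x_2* = 3 + 0.5·18.4/6 = 4.5333.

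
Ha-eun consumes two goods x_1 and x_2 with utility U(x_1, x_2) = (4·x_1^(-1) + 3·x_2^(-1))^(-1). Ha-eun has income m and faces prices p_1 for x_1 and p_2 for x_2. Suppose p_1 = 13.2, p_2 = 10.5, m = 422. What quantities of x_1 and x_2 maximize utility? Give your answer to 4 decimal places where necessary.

x_1* = 18.0376, x_2* = 17.5146

Substitute x_2 = (x_2/x_1)·x_1 into the budget: x_1* = m/(p_1 + p_2·(x_2/x_1)).
Numerically x_2/x_1 = 0.971008, so x_1* = 422/(13.2 + 10.5·0.971008) = 18.0376 and x_2* = 0.971008·18.0376 = 17.5146.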